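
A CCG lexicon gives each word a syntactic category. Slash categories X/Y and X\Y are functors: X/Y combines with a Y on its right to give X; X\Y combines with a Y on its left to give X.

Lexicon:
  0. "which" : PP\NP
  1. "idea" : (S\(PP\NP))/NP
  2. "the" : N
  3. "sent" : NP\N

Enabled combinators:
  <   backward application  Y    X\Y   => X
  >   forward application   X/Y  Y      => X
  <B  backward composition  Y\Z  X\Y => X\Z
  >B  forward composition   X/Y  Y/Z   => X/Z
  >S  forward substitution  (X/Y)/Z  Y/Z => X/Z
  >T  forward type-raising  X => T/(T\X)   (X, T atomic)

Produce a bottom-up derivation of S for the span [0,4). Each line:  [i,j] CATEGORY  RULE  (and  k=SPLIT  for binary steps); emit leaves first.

[0,4] S   <
  [0,1] "which" : PP\NP
  [1,4] S\(PP\NP)   >
    [1,2] "idea" : (S\(PP\NP))/NP
    [2,4] NP   <
      [2,3] "the" : N
      [3,4] "sent" : NP\N

[0,1] PP\NP  lex  "which"
[1,2] (S\(PP\NP))/NP  lex  "idea"
[2,3] N  lex  "the"
[3,4] NP\N  lex  "sent"
[2,4] NP  <  k=3
[1,4] S\(PP\NP)  >  k=2
[0,4] S  <  k=1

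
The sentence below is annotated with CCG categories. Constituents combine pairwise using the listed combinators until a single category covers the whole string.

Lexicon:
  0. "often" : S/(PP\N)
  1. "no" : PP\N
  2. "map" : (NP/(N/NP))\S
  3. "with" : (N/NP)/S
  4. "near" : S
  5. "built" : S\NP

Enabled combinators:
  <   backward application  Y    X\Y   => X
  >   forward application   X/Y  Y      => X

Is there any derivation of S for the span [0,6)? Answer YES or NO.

YES

[0,6] S   <
  [0,5] NP   >
    [0,3] NP/(N/NP)   <
      [0,2] S   >
        [0,1] "often" : S/(PP\N)
        [1,2] "no" : PP\N
      [2,3] "map" : (NP/(N/NP))\S
    [3,5] N/NP   >
      [3,4] "with" : (N/NP)/S
      [4,5] "near" : S
  [5,6] "built" : S\NP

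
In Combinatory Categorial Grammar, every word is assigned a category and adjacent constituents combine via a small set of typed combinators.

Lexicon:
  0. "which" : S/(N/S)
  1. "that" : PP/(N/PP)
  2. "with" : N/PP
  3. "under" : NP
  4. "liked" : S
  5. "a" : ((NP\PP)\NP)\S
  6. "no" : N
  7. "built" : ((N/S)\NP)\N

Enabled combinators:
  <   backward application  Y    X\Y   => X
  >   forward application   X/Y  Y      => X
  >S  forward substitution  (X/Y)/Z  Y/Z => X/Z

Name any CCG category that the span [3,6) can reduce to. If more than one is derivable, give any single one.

[0,8] S   >
  [0,1] "which" : S/(N/S)
  [1,8] N/S   <
    [1,6] NP   <
      [1,3] PP   >
        [1,2] "that" : PP/(N/PP)
        [2,3] "with" : N/PP
      [3,6] NP\PP   <
        [3,4] "under" : NP
        [4,6] (NP\PP)\NP   <
          [4,5] "liked" : S
          [5,6] "a" : ((NP\PP)\NP)\S
    [6,8] (N/S)\NP   <
      [6,7] "no" : N
      [7,8] "built" : ((N/S)\NP)\N

NP\PP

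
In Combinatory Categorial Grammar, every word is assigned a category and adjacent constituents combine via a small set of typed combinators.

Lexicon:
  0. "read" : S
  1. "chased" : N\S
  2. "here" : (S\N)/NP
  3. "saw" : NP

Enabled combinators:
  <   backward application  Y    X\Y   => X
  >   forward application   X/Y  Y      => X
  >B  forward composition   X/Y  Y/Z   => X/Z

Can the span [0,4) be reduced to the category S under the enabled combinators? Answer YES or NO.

YES

[0,4] S   <
  [0,2] N   <
    [0,1] "read" : S
    [1,2] "chased" : N\S
  [2,4] S\N   >
    [2,3] "here" : (S\N)/NP
    [3,4] "saw" : NP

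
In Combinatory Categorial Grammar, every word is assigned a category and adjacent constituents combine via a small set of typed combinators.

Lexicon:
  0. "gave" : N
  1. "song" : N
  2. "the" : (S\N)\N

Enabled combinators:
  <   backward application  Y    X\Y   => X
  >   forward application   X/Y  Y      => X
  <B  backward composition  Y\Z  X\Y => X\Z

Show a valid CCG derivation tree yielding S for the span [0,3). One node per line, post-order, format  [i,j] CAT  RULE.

[0,1] N  lex  "gave"
[1,2] N  lex  "song"
[2,3] (S\N)\N  lex  "the"
[1,3] S\N  <  k=2
[0,3] S  <  k=1

[0,3] S   <
  [0,1] "gave" : N
  [1,3] S\N   <
    [1,2] "song" : N
    [2,3] "the" : (S\N)\N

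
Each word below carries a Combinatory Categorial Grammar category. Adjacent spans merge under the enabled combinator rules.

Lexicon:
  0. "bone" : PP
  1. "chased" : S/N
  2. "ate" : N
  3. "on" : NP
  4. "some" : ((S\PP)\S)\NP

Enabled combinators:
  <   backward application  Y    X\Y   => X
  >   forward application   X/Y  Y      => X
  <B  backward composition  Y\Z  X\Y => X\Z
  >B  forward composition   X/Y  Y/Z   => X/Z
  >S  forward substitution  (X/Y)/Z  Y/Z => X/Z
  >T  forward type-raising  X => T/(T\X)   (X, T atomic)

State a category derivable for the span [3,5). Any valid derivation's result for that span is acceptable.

[0,5] S   >
  [0,1] S/(S\PP)   >T
    [0,1] "bone" : PP
  [1,5] S\PP   <
    [1,3] S   >
      [1,2] "chased" : S/N
      [2,3] "ate" : N
    [3,5] (S\PP)\S   <
      [3,4] "on" : NP
      [4,5] "some" : ((S\PP)\S)\NP

(S\PP)\S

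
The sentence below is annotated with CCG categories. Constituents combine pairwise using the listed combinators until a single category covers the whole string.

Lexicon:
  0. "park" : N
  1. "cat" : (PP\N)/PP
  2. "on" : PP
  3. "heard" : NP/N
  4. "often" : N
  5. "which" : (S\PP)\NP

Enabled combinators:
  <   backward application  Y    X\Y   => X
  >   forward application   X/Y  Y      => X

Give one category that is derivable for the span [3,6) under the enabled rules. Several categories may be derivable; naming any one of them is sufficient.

S\PP

[0,6] S   <
  [0,3] PP   <
    [0,1] "park" : N
    [1,3] PP\N   >
      [1,2] "cat" : (PP\N)/PP
      [2,3] "on" : PP
  [3,6] S\PP   <
    [3,5] NP   >
      [3,4] "heard" : NP/N
      [4,5] "often" : N
    [5,6] "which" : (S\PP)\NP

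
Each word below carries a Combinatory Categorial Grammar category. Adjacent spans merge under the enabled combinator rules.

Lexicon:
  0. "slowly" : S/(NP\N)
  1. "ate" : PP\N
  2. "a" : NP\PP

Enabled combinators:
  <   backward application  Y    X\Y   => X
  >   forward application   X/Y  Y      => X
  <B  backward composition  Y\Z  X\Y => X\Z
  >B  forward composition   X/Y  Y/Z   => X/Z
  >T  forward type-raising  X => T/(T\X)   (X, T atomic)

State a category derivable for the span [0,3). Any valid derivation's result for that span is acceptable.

S

[0,3] S   >
  [0,1] "slowly" : S/(NP\N)
  [1,3] NP\N   <B
    [1,2] "ate" : PP\N
    [2,3] "a" : NP\PP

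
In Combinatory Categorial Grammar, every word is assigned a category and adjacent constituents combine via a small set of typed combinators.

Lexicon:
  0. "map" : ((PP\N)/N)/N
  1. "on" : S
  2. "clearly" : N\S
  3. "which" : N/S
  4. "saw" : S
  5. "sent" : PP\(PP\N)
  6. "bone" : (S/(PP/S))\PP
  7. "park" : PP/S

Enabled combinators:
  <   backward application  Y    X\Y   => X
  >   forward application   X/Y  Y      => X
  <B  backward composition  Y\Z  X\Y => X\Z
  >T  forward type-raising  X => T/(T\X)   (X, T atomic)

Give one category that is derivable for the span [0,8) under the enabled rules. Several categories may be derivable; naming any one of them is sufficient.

[0,8] S   >
  [0,7] S/(PP/S)   <
    [0,6] PP   <
      [0,5] PP\N   >
        [0,3] (PP\N)/N   >
          [0,1] "map" : ((PP\N)/N)/N
          [1,3] N   <
            [1,2] "on" : S
            [2,3] "clearly" : N\S
        [3,5] N   >
          [3,4] "which" : N/S
          [4,5] "saw" : S
      [5,6] "sent" : PP\(PP\N)
    [6,7] "bone" : (S/(PP/S))\PP
  [7,8] "park" : PP/S

S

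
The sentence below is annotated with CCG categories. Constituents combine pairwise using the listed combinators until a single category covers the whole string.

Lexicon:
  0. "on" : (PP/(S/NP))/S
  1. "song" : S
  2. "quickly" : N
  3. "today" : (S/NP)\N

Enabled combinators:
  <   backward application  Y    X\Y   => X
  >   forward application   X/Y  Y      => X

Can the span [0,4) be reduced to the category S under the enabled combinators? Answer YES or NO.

NO

(PP/(S/NP))/S S N (S/NP)\N
CKY chart[0,4] = {PP}; S ∉ chart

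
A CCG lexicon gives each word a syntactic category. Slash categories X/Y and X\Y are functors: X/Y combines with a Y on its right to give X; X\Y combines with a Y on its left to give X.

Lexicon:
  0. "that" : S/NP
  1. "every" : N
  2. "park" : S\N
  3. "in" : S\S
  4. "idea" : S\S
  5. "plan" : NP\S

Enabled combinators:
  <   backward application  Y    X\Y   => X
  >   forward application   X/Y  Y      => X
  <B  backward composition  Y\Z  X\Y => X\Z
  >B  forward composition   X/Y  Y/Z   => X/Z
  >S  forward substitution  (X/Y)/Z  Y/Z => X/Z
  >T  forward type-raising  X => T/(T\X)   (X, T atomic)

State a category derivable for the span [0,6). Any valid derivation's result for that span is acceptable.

S

[0,6] S   >
  [0,1] "that" : S/NP
  [1,6] NP   <
    [1,2] "every" : N
    [2,6] NP\N   <B
      [2,3] "park" : S\N
      [3,6] NP\S   <B
        [3,4] "in" : S\S
        [4,6] NP\S   <B
          [4,5] "idea" : S\S
          [5,6] "plan" : NP\S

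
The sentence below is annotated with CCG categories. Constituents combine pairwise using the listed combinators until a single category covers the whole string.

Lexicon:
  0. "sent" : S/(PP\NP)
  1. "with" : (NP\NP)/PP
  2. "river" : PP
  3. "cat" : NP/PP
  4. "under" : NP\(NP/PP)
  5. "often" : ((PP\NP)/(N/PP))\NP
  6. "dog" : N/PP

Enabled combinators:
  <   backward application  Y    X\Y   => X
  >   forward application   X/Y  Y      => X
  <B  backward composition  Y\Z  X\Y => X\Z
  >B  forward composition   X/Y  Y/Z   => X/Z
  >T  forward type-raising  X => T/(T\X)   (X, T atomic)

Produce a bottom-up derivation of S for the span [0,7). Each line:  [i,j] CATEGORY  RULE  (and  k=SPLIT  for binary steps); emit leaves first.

[0,1] S/(PP\NP)  lex  "sent"
[1,2] (NP\NP)/PP  lex  "with"
[2,3] PP  lex  "river"
[1,3] NP\NP  >  k=2
[3,4] NP/PP  lex  "cat"
[4,5] NP\(NP/PP)  lex  "under"
[3,5] NP  <  k=4
[5,6] ((PP\NP)/(N/PP))\NP  lex  "often"
[3,6] (PP\NP)/(N/PP)  <  k=5
[6,7] N/PP  lex  "dog"
[3,7] PP\NP  >  k=6
[1,7] PP\NP  <B  k=3
[0,7] S  >  k=1

[0,7] S   >
  [0,1] "sent" : S/(PP\NP)
  [1,7] PP\NP   <B
    [1,3] NP\NP   >
      [1,2] "with" : (NP\NP)/PP
      [2,3] "river" : PP
    [3,7] PP\NP   >
      [3,6] (PP\NP)/(N/PP)   <
        [3,5] NP   <
          [3,4] "cat" : NP/PP
          [4,5] "under" : NP\(NP/PP)
        [5,6] "often" : ((PP\NP)/(N/PP))\NP
      [6,7] "dog" : N/PP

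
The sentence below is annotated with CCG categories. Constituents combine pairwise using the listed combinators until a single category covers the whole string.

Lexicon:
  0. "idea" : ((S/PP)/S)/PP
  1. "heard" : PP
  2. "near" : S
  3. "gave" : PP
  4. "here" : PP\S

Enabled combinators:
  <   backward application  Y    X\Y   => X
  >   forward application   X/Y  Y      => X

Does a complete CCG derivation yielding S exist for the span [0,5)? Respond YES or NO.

((S/PP)/S)/PP PP S PP PP\S
CKY chart[0,5] = {PP}; S ∉ chart

NO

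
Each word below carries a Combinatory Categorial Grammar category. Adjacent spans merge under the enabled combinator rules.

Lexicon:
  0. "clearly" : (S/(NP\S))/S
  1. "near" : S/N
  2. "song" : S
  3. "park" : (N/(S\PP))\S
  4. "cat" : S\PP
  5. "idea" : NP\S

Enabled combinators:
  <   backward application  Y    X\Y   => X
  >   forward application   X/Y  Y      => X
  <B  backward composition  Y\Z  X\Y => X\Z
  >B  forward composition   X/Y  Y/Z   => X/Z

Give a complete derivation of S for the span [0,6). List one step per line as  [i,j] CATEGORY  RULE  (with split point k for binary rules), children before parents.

[0,1] (S/(NP\S))/S  lex  "clearly"
[1,2] S/N  lex  "near"
[2,3] S  lex  "song"
[3,4] (N/(S\PP))\S  lex  "park"
[2,4] N/(S\PP)  <  k=3
[4,5] S\PP  lex  "cat"
[2,5] N  >  k=4
[1,5] S  >  k=2
[0,5] S/(NP\S)  >  k=1
[5,6] NP\S  lex  "idea"
[0,6] S  >  k=5

[0,6] S   >
  [0,5] S/(NP\S)   >
    [0,1] "clearly" : (S/(NP\S))/S
    [1,5] S   >
      [1,2] "near" : S/N
      [2,5] N   >
        [2,4] N/(S\PP)   <
          [2,3] "song" : S
          [3,4] "park" : (N/(S\PP))\S
        [4,5] "cat" : S\PP
  [5,6] "idea" : NP\S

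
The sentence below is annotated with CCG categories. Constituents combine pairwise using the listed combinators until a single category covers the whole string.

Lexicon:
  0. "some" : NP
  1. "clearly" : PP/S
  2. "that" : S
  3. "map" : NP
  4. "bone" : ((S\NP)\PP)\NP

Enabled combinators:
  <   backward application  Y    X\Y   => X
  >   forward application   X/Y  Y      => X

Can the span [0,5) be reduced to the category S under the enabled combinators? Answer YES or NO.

YES

[0,5] S   <
  [0,1] "some" : NP
  [1,5] S\NP   <
    [1,3] PP   >
      [1,2] "clearly" : PP/S
      [2,3] "that" : S
    [3,5] (S\NP)\PP   <
      [3,4] "map" : NP
      [4,5] "bone" : ((S\NP)\PP)\NP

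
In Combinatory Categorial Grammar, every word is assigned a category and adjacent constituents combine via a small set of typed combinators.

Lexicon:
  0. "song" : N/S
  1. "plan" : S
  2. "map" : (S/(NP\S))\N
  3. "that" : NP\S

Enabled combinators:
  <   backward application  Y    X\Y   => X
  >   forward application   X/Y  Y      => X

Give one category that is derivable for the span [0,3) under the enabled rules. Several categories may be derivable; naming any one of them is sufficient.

[0,4] S   >
  [0,3] S/(NP\S)   <
    [0,2] N   >
      [0,1] "song" : N/S
      [1,2] "plan" : S
    [2,3] "map" : (S/(NP\S))\N
  [3,4] "that" : NP\S

S/(NP\S)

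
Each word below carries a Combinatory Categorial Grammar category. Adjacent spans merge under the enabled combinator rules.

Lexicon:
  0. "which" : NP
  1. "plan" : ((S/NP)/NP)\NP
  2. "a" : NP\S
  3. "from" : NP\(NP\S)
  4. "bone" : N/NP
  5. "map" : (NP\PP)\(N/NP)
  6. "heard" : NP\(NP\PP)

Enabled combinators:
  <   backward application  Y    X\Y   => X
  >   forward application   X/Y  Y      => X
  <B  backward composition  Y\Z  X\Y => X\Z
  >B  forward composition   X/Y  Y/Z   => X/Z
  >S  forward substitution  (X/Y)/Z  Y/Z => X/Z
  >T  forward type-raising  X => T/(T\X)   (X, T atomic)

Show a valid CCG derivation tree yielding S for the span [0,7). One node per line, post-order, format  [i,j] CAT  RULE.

[0,1] NP  lex  "which"
[1,2] ((S/NP)/NP)\NP  lex  "plan"
[0,2] (S/NP)/NP  <  k=1
[2,3] NP\S  lex  "a"
[3,4] NP\(NP\S)  lex  "from"
[2,4] NP  <  k=3
[0,4] S/NP  >  k=2
[4,5] N/NP  lex  "bone"
[5,6] (NP\PP)\(N/NP)  lex  "map"
[4,6] NP\PP  <  k=5
[6,7] NP\(NP\PP)  lex  "heard"
[4,7] NP  <  k=6
[0,7] S  >  k=4

[0,7] S   >
  [0,4] S/NP   >
    [0,2] (S/NP)/NP   <
      [0,1] "which" : NP
      [1,2] "plan" : ((S/NP)/NP)\NP
    [2,4] NP   <
      [2,3] "a" : NP\S
      [3,4] "from" : NP\(NP\S)
  [4,7] NP   <
    [4,6] NP\PP   <
      [4,5] "bone" : N/NP
      [5,6] "map" : (NP\PP)\(N/NP)
    [6,7] "heard" : NP\(NP\PP)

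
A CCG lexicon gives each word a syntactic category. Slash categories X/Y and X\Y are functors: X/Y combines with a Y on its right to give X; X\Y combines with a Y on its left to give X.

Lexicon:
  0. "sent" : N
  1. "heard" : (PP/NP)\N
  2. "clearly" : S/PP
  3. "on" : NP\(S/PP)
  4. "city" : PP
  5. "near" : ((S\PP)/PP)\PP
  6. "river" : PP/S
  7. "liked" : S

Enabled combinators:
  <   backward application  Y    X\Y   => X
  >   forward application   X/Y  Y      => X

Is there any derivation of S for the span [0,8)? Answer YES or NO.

YES

[0,8] S   <
  [0,4] PP   >
    [0,2] PP/NP   <
      [0,1] "sent" : N
      [1,2] "heard" : (PP/NP)\N
    [2,4] NP   <
      [2,3] "clearly" : S/PP
      [3,4] "on" : NP\(S/PP)
  [4,8] S\PP   >
    [4,6] (S\PP)/PP   <
      [4,5] "city" : PP
      [5,6] "near" : ((S\PP)/PP)\PP
    [6,8] PP   >
      [6,7] "river" : PP/S
      [7,8] "liked" : S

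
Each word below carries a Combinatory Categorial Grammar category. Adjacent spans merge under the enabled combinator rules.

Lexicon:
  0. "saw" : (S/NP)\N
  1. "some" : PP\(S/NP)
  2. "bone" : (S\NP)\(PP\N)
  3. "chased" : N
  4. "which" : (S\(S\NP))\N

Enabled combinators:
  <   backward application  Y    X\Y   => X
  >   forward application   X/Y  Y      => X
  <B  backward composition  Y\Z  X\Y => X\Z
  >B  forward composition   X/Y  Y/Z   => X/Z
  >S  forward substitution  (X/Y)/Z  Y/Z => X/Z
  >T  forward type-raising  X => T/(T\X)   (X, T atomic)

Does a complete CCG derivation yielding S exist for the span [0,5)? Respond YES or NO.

[0,5] S   <
  [0,3] S\NP   <
    [0,2] PP\N   <B
      [0,1] "saw" : (S/NP)\N
      [1,2] "some" : PP\(S/NP)
    [2,3] "bone" : (S\NP)\(PP\N)
  [3,5] S\(S\NP)   <
    [3,4] "chased" : N
    [4,5] "which" : (S\(S\NP))\N

YES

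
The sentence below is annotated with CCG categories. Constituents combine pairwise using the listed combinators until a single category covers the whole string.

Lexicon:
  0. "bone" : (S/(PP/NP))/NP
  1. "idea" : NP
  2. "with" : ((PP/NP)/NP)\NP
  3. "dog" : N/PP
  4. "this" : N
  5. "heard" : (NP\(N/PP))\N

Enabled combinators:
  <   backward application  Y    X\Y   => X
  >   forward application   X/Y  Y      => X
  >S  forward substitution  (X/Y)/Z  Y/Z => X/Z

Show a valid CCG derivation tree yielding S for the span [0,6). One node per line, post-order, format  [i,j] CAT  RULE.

[0,6] S   >
  [0,3] S/NP   >S
    [0,1] "bone" : (S/(PP/NP))/NP
    [1,3] (PP/NP)/NP   <
      [1,2] "idea" : NP
      [2,3] "with" : ((PP/NP)/NP)\NP
  [3,6] NP   <
    [3,4] "dog" : N/PP
    [4,6] NP\(N/PP)   <
      [4,5] "this" : N
      [5,6] "heard" : (NP\(N/PP))\N

[0,1] (S/(PP/NP))/NP  lex  "bone"
[1,2] NP  lex  "idea"
[2,3] ((PP/NP)/NP)\NP  lex  "with"
[1,3] (PP/NP)/NP  <  k=2
[0,3] S/NP  >S  k=1
[3,4] N/PP  lex  "dog"
[4,5] N  lex  "this"
[5,6] (NP\(N/PP))\N  lex  "heard"
[4,6] NP\(N/PP)  <  k=5
[3,6] NP  <  k=4
[0,6] S  >  k=3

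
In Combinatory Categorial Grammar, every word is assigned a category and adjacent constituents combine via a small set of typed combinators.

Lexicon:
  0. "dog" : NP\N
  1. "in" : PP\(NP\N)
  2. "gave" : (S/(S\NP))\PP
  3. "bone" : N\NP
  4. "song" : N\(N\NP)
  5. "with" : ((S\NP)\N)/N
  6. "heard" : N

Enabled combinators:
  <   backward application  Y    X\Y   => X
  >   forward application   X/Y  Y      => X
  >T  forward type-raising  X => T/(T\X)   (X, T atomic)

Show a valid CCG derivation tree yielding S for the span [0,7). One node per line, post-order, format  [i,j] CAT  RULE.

[0,7] S   >
  [0,3] S/(S\NP)   <
    [0,2] PP   <
      [0,1] "dog" : NP\N
      [1,2] "in" : PP\(NP\N)
    [2,3] "gave" : (S/(S\NP))\PP
  [3,7] S\NP   <
    [3,5] N   <
      [3,4] "bone" : N\NP
      [4,5] "song" : N\(N\NP)
    [5,7] (S\NP)\N   >
      [5,6] "with" : ((S\NP)\N)/N
      [6,7] "heard" : N

[0,1] NP\N  lex  "dog"
[1,2] PP\(NP\N)  lex  "in"
[0,2] PP  <  k=1
[2,3] (S/(S\NP))\PP  lex  "gave"
[0,3] S/(S\NP)  <  k=2
[3,4] N\NP  lex  "bone"
[4,5] N\(N\NP)  lex  "song"
[3,5] N  <  k=4
[5,6] ((S\NP)\N)/N  lex  "with"
[6,7] N  lex  "heard"
[5,7] (S\NP)\N  >  k=6
[3,7] S\NP  <  k=5
[0,7] S  >  k=3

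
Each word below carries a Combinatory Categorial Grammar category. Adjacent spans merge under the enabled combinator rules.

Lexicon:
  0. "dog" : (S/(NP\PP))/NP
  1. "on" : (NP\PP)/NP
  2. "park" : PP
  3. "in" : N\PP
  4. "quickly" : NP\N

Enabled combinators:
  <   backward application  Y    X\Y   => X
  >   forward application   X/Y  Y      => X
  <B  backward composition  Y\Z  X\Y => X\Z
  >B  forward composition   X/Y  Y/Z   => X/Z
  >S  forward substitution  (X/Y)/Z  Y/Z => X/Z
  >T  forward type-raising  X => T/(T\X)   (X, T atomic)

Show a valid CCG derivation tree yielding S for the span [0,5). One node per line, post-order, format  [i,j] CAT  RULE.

[0,1] (S/(NP\PP))/NP  lex  "dog"
[1,2] (NP\PP)/NP  lex  "on"
[0,2] S/NP  >S  k=1
[2,3] PP  lex  "park"
[2,3] N/(N\PP)  >T
[3,4] N\PP  lex  "in"
[2,4] N  >  k=3
[4,5] NP\N  lex  "quickly"
[2,5] NP  <  k=4
[0,5] S  >  k=2

[0,5] S   >
  [0,2] S/NP   >S
    [0,1] "dog" : (S/(NP\PP))/NP
    [1,2] "on" : (NP\PP)/NP
  [2,5] NP   <
    [2,4] N   >
      [2,3] N/(N\PP)   >T
        [2,3] "park" : PP
      [3,4] "in" : N\PP
    [4,5] "quickly" : NP\N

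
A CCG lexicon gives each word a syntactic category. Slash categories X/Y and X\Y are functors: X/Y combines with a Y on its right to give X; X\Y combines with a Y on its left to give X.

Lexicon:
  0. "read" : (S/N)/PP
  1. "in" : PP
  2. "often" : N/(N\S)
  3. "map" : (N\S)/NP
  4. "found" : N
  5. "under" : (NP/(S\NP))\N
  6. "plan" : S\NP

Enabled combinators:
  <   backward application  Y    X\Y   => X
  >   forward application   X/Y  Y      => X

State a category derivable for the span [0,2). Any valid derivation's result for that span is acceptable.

S/N

[0,7] S   >
  [0,2] S/N   >
    [0,1] "read" : (S/N)/PP
    [1,2] "in" : PP
  [2,7] N   >
    [2,3] "often" : N/(N\S)
    [3,7] N\S   >
      [3,4] "map" : (N\S)/NP
      [4,7] NP   >
        [4,6] NP/(S\NP)   <
          [4,5] "found" : N
          [5,6] "under" : (NP/(S\NP))\N
        [6,7] "plan" : S\NP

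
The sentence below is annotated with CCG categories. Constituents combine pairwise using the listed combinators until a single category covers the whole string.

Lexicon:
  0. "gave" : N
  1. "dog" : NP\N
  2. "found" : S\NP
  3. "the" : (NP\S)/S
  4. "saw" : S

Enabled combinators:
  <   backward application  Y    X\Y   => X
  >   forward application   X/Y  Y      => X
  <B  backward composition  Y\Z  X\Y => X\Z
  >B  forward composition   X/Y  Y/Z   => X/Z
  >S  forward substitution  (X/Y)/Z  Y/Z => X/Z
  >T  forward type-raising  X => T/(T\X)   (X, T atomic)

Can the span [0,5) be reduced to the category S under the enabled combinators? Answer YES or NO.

N NP\N S\NP (NP\S)/S S
CKY chart[0,5] = {N/(N\NP), NP, NP/(NP\NP), NP/(S\S), PP/(PP\NP), S/(S\NP)}; S ∉ chart

NO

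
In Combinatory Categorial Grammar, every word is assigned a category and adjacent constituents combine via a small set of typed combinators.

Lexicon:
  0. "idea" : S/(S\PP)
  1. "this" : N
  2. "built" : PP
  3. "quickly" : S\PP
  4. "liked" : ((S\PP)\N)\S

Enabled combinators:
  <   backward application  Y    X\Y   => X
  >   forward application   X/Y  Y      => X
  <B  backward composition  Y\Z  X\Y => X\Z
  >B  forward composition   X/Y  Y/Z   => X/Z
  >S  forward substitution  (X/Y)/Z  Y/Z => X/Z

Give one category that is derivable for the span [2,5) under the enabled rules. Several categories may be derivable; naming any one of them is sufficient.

(S\PP)\N

[0,5] S   >
  [0,1] "idea" : S/(S\PP)
  [1,5] S\PP   <
    [1,2] "this" : N
    [2,5] (S\PP)\N   <
      [2,4] S   <
        [2,3] "built" : PP
        [3,4] "quickly" : S\PP
      [4,5] "liked" : ((S\PP)\N)\S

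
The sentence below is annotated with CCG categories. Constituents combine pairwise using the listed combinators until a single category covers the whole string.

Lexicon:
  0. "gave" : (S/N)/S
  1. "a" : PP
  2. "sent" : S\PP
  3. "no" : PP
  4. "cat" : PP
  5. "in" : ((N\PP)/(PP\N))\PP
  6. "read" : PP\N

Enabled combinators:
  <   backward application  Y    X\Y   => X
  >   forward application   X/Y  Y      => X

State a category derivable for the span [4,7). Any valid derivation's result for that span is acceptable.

[0,7] S   >
  [0,3] S/N   >
    [0,1] "gave" : (S/N)/S
    [1,3] S   <
      [1,2] "a" : PP
      [2,3] "sent" : S\PP
  [3,7] N   <
    [3,4] "no" : PP
    [4,7] N\PP   >
      [4,6] (N\PP)/(PP\N)   <
        [4,5] "cat" : PP
        [5,6] "in" : ((N\PP)/(PP\N))\PP
      [6,7] "read" : PP\N

N\PP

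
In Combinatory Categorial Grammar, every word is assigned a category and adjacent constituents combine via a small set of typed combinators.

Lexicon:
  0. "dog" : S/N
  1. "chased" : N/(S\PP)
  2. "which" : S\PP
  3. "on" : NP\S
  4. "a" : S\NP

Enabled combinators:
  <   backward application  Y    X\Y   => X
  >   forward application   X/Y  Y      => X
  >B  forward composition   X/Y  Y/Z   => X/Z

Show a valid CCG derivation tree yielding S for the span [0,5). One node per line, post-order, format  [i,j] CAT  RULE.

[0,5] S   <
  [0,4] NP   <
    [0,3] S   >
      [0,1] "dog" : S/N
      [1,3] N   >
        [1,2] "chased" : N/(S\PP)
        [2,3] "which" : S\PP
    [3,4] "on" : NP\S
  [4,5] "a" : S\NP

[0,1] S/N  lex  "dog"
[1,2] N/(S\PP)  lex  "chased"
[2,3] S\PP  lex  "which"
[1,3] N  >  k=2
[0,3] S  >  k=1
[3,4] NP\S  lex  "on"
[0,4] NP  <  k=3
[4,5] S\NP  lex  "a"
[0,5] S  <  k=4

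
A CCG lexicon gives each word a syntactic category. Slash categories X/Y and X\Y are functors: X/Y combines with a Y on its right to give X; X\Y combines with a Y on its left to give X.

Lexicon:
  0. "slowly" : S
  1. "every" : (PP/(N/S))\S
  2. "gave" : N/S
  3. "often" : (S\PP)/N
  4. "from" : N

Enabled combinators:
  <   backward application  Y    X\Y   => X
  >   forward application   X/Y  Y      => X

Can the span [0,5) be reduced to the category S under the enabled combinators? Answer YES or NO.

YES

[0,5] S   <
  [0,3] PP   >
    [0,2] PP/(N/S)   <
      [0,1] "slowly" : S
      [1,2] "every" : (PP/(N/S))\S
    [2,3] "gave" : N/S
  [3,5] S\PP   >
    [3,4] "often" : (S\PP)/N
    [4,5] "from" : N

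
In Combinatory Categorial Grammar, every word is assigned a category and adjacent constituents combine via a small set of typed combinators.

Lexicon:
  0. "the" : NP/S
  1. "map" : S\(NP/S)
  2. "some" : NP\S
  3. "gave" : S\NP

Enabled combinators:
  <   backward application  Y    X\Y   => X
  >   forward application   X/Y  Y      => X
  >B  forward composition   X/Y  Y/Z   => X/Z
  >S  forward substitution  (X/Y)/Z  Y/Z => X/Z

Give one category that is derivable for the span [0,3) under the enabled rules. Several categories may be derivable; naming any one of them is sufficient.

[0,4] S   <
  [0,3] NP   <
    [0,2] S   <
      [0,1] "the" : NP/S
      [1,2] "map" : S\(NP/S)
    [2,3] "some" : NP\S
  [3,4] "gave" : S\NP

NP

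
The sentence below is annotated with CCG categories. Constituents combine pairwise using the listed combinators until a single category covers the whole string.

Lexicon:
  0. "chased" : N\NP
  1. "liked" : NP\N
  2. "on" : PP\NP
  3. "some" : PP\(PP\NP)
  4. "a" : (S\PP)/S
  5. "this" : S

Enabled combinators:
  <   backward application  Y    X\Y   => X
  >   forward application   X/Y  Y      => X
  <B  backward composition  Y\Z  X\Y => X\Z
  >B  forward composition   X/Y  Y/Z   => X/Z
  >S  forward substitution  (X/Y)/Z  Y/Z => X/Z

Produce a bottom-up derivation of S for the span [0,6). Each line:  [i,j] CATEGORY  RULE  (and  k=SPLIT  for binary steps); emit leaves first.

[0,1] N\NP  lex  "chased"
[1,2] NP\N  lex  "liked"
[0,2] NP\NP  <B  k=1
[2,3] PP\NP  lex  "on"
[0,3] PP\NP  <B  k=2
[3,4] PP\(PP\NP)  lex  "some"
[0,4] PP  <  k=3
[4,5] (S\PP)/S  lex  "a"
[5,6] S  lex  "this"
[4,6] S\PP  >  k=5
[0,6] S  <  k=4

[0,6] S   <
  [0,4] PP   <
    [0,3] PP\NP   <B
      [0,2] NP\NP   <B
        [0,1] "chased" : N\NP
        [1,2] "liked" : NP\N
      [2,3] "on" : PP\NP
    [3,4] "some" : PP\(PP\NP)
  [4,6] S\PP   >
    [4,5] "a" : (S\PP)/S
    [5,6] "this" : S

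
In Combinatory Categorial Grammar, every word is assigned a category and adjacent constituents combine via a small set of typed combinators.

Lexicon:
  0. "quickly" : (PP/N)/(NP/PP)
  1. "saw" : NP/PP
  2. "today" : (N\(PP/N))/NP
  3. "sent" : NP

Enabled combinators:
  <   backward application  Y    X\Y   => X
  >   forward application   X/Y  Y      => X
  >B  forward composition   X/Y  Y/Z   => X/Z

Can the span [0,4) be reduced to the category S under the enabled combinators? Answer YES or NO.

NO

(PP/N)/(NP/PP) NP/PP (N\(PP/N))/NP NP
CKY chart[0,4] = {N}; S ∉ chart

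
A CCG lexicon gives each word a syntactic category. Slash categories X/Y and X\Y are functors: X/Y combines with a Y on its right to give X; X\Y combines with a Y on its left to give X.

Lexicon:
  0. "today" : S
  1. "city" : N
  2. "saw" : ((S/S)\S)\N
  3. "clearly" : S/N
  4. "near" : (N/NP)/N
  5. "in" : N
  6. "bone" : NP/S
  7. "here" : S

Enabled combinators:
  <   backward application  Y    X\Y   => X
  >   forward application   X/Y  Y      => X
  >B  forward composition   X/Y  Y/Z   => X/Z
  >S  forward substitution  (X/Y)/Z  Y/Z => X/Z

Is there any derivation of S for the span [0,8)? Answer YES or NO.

YES

[0,8] S   >
  [0,4] S/N   >B
    [0,3] S/S   <
      [0,1] "today" : S
      [1,3] (S/S)\S   <
        [1,2] "city" : N
        [2,3] "saw" : ((S/S)\S)\N
    [3,4] "clearly" : S/N
  [4,8] N   >
    [4,6] N/NP   >
      [4,5] "near" : (N/NP)/N
      [5,6] "in" : N
    [6,8] NP   >
      [6,7] "bone" : NP/S
      [7,8] "here" : S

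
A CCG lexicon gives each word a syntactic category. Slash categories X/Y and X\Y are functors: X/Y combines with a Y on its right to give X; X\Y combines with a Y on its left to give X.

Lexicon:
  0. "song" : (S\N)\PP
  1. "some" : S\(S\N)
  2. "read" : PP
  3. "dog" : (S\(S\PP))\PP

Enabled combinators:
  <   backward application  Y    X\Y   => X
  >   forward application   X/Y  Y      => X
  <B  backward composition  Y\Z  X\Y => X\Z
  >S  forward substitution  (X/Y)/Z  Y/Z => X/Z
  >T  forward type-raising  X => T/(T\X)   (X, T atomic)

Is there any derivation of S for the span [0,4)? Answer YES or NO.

YES

[0,4] S   <
  [0,2] S\PP   <B
    [0,1] "song" : (S\N)\PP
    [1,2] "some" : S\(S\N)
  [2,4] S\(S\PP)   <
    [2,3] "read" : PP
    [3,4] "dog" : (S\(S\PP))\PP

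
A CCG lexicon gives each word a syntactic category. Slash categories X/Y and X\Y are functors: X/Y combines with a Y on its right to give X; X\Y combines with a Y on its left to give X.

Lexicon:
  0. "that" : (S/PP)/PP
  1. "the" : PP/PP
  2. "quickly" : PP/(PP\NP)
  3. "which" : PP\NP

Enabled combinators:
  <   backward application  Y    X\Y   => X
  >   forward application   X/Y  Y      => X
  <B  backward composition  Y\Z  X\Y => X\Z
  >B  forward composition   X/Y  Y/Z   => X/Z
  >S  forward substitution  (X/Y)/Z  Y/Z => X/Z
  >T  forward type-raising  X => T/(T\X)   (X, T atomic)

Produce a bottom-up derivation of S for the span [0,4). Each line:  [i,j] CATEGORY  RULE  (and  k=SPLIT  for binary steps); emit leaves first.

[0,4] S   >
  [0,2] S/PP   >S
    [0,1] "that" : (S/PP)/PP
    [1,2] "the" : PP/PP
  [2,4] PP   >
    [2,3] "quickly" : PP/(PP\NP)
    [3,4] "which" : PP\NP

[0,1] (S/PP)/PP  lex  "that"
[1,2] PP/PP  lex  "the"
[0,2] S/PP  >S  k=1
[2,3] PP/(PP\NP)  lex  "quickly"
[3,4] PP\NP  lex  "which"
[2,4] PP  >  k=3
[0,4] S  >  k=2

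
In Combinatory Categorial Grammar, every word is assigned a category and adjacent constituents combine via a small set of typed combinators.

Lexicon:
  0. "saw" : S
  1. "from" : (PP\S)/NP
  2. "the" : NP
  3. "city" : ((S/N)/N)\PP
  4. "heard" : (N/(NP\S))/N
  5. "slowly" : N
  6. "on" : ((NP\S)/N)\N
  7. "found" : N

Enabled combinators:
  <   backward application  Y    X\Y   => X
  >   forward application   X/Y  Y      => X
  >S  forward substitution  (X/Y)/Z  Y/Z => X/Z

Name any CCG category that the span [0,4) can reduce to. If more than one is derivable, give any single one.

(S/N)/N

[0,8] S   >
  [0,7] S/N   >S
    [0,4] (S/N)/N   <
      [0,3] PP   <
        [0,1] "saw" : S
        [1,3] PP\S   >
          [1,2] "from" : (PP\S)/NP
          [2,3] "the" : NP
      [3,4] "city" : ((S/N)/N)\PP
    [4,7] N/N   >S
      [4,5] "heard" : (N/(NP\S))/N
      [5,7] (NP\S)/N   <
        [5,6] "slowly" : N
        [6,7] "on" : ((NP\S)/N)\N
  [7,8] "found" : N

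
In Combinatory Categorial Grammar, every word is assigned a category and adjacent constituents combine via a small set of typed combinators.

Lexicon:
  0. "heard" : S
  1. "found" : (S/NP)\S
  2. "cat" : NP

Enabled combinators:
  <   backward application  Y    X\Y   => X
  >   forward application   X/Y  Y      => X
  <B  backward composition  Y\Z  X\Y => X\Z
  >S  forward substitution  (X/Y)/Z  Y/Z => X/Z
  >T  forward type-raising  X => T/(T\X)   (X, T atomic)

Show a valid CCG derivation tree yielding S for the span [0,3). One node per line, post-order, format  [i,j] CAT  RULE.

[0,1] S  lex  "heard"
[1,2] (S/NP)\S  lex  "found"
[0,2] S/NP  <  k=1
[2,3] NP  lex  "cat"
[0,3] S  >  k=2

[0,3] S   >
  [0,2] S/NP   <
    [0,1] "heard" : S
    [1,2] "found" : (S/NP)\S
  [2,3] "cat" : NP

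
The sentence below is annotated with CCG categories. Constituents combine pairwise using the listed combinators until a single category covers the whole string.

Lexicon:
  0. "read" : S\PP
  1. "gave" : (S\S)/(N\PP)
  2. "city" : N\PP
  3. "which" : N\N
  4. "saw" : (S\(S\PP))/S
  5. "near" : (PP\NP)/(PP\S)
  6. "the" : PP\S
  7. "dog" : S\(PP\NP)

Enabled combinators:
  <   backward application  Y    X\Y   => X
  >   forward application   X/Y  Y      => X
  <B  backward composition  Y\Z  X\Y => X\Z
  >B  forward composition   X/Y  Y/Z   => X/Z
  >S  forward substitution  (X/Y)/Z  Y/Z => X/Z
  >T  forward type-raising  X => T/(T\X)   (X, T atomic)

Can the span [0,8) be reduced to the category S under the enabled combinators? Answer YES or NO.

YES

[0,8] S   <
  [0,4] S\PP   <B
    [0,1] "read" : S\PP
    [1,4] S\S   >
      [1,2] "gave" : (S\S)/(N\PP)
      [2,4] N\PP   <B
        [2,3] "city" : N\PP
        [3,4] "which" : N\N
  [4,8] S\(S\PP)   >
    [4,5] "saw" : (S\(S\PP))/S
    [5,8] S   <
      [5,7] PP\NP   >
        [5,6] "near" : (PP\NP)/(PP\S)
        [6,7] "the" : PP\S
      [7,8] "dog" : S\(PP\NP)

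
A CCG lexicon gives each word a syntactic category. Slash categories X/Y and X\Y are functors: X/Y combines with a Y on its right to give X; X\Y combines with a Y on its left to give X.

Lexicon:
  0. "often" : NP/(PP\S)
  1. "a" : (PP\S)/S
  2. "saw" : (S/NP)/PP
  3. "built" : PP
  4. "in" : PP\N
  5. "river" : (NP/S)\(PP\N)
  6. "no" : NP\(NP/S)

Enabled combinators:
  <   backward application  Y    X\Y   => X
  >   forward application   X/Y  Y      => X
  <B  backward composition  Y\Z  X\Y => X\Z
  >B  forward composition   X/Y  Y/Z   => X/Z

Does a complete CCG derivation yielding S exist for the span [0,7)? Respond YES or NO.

NP/(PP\S) (PP\S)/S (S/NP)/PP PP PP\N (NP/S)\(PP\N) NP\(NP/S)
CKY chart[0,7] = {NP}; S ∉ chart

NO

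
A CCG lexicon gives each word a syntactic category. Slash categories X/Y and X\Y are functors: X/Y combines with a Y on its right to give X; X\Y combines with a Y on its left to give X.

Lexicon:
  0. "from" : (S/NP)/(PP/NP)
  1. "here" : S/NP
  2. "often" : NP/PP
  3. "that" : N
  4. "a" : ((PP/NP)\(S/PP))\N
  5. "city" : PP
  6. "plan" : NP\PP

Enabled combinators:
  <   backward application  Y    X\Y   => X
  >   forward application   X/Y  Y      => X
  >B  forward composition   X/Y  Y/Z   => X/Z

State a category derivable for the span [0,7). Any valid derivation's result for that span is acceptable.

[0,7] S   >
  [0,5] S/NP   >
    [0,1] "from" : (S/NP)/(PP/NP)
    [1,5] PP/NP   <
      [1,3] S/PP   >B
        [1,2] "here" : S/NP
        [2,3] "often" : NP/PP
      [3,5] (PP/NP)\(S/PP)   <
        [3,4] "that" : N
        [4,5] "a" : ((PP/NP)\(S/PP))\N
  [5,7] NP   <
    [5,6] "city" : PP
    [6,7] "plan" : NP\PP

S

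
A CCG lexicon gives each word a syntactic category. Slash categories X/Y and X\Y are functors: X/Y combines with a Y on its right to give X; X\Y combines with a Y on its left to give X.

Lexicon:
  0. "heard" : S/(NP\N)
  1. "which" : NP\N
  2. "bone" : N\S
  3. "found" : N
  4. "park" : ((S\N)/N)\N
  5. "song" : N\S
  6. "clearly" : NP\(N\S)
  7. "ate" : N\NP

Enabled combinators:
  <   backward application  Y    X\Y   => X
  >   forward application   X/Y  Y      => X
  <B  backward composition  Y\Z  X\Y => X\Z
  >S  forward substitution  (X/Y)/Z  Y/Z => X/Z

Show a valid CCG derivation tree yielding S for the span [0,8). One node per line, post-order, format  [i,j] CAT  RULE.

[0,1] S/(NP\N)  lex  "heard"
[1,2] NP\N  lex  "which"
[0,2] S  >  k=1
[2,3] N\S  lex  "bone"
[0,3] N  <  k=2
[3,4] N  lex  "found"
[4,5] ((S\N)/N)\N  lex  "park"
[3,5] (S\N)/N  <  k=4
[5,6] N\S  lex  "song"
[6,7] NP\(N\S)  lex  "clearly"
[5,7] NP  <  k=6
[7,8] N\NP  lex  "ate"
[5,8] N  <  k=7
[3,8] S\N  >  k=5
[0,8] S  <  k=3

[0,8] S   <
  [0,3] N   <
    [0,2] S   >
      [0,1] "heard" : S/(NP\N)
      [1,2] "which" : NP\N
    [2,3] "bone" : N\S
  [3,8] S\N   >
    [3,5] (S\N)/N   <
      [3,4] "found" : N
      [4,5] "park" : ((S\N)/N)\N
    [5,8] N   <
      [5,7] NP   <
        [5,6] "song" : N\S
        [6,7] "clearly" : NP\(N\S)
      [7,8] "ate" : N\NP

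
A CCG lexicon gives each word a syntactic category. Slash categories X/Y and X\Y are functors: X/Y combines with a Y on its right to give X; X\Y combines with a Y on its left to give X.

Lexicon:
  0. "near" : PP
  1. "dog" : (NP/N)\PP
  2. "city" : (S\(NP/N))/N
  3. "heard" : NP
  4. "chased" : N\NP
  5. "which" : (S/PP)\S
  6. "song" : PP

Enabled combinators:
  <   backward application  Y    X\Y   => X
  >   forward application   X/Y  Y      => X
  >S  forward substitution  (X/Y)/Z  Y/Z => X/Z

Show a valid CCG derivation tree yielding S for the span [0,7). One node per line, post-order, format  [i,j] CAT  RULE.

[0,7] S   >
  [0,6] S/PP   <
    [0,5] S   <
      [0,2] NP/N   <
        [0,1] "near" : PP
        [1,2] "dog" : (NP/N)\PP
      [2,5] S\(NP/N)   >
        [2,3] "city" : (S\(NP/N))/N
        [3,5] N   <
          [3,4] "heard" : NP
          [4,5] "chased" : N\NP
    [5,6] "which" : (S/PP)\S
  [6,7] "song" : PP

[0,1] PP  lex  "near"
[1,2] (NP/N)\PP  lex  "dog"
[0,2] NP/N  <  k=1
[2,3] (S\(NP/N))/N  lex  "city"
[3,4] NP  lex  "heard"
[4,5] N\NP  lex  "chased"
[3,5] N  <  k=4
[2,5] S\(NP/N)  >  k=3
[0,5] S  <  k=2
[5,6] (S/PP)\S  lex  "which"
[0,6] S/PP  <  k=5
[6,7] PP  lex  "song"
[0,7] S  >  k=6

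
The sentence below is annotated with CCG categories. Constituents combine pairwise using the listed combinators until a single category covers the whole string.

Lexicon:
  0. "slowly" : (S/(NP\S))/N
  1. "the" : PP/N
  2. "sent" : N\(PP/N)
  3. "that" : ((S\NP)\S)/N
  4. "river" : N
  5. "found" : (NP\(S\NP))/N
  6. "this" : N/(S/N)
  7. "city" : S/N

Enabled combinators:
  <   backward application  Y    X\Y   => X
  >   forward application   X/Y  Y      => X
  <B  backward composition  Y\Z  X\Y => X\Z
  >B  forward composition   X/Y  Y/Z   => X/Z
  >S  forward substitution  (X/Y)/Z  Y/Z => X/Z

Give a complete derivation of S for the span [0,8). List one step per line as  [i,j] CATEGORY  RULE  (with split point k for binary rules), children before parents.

[0,8] S   >
  [0,3] S/(NP\S)   >
    [0,1] "slowly" : (S/(NP\S))/N
    [1,3] N   <
      [1,2] "the" : PP/N
      [2,3] "sent" : N\(PP/N)
  [3,8] NP\S   <B
    [3,5] (S\NP)\S   >
      [3,4] "that" : ((S\NP)\S)/N
      [4,5] "river" : N
    [5,8] NP\(S\NP)   >
      [5,6] "found" : (NP\(S\NP))/N
      [6,8] N   >
        [6,7] "this" : N/(S/N)
        [7,8] "city" : S/N

[0,1] (S/(NP\S))/N  lex  "slowly"
[1,2] PP/N  lex  "the"
[2,3] N\(PP/N)  lex  "sent"
[1,3] N  <  k=2
[0,3] S/(NP\S)  >  k=1
[3,4] ((S\NP)\S)/N  lex  "that"
[4,5] N  lex  "river"
[3,5] (S\NP)\S  >  k=4
[5,6] (NP\(S\NP))/N  lex  "found"
[6,7] N/(S/N)  lex  "this"
[7,8] S/N  lex  "city"
[6,8] N  >  k=7
[5,8] NP\(S\NP)  >  k=6
[3,8] NP\S  <B  k=5
[0,8] S  >  k=3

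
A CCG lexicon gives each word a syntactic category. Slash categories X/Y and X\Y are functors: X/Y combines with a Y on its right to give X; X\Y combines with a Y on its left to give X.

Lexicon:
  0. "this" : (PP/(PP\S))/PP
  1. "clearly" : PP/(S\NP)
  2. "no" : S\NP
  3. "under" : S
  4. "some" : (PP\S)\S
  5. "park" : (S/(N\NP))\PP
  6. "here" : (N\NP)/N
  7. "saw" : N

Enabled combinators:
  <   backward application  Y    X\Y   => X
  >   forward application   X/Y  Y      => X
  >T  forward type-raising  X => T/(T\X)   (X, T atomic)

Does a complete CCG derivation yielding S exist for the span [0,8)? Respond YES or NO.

[0,8] S   >
  [0,6] S/(N\NP)   <
    [0,5] PP   >
      [0,3] PP/(PP\S)   >
        [0,1] "this" : (PP/(PP\S))/PP
        [1,3] PP   >
          [1,2] "clearly" : PP/(S\NP)
          [2,3] "no" : S\NP
      [3,5] PP\S   <
        [3,4] "under" : S
        [4,5] "some" : (PP\S)\S
    [5,6] "park" : (S/(N\NP))\PP
  [6,8] N\NP   >
    [6,7] "here" : (N\NP)/N
    [7,8] "saw" : N

YES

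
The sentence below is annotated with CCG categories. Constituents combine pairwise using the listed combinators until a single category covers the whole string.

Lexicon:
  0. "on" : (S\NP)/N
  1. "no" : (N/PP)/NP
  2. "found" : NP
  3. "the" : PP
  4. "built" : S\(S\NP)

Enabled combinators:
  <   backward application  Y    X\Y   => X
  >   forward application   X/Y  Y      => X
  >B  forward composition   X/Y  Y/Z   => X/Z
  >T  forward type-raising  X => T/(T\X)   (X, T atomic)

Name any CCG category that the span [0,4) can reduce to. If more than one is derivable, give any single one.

S\NP

[0,5] S   <
  [0,4] S\NP   >
    [0,1] "on" : (S\NP)/N
    [1,4] N   >
      [1,3] N/PP   >
        [1,2] "no" : (N/PP)/NP
        [2,3] "found" : NP
      [3,4] "the" : PP
  [4,5] "built" : S\(S\NP)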